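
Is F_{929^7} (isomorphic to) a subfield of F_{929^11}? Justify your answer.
No: F_{929^7} is not a subfield of F_{929^11}

F_{p^m} embeds in F_{p^n} iff m | n. Here 7 ∤ 11 (since 11 = 1·7 + 4 with remainder 4 ≠ 0), so F_{929^7} is not a subfield of F_{929^11}. Equivalently: if it were, the tower law would give 7 = [F_{929^7}:F_929] dividing [F_{929^11}:F_929] = 11, contradiction.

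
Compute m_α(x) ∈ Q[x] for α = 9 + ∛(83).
m_α(x) = x^3 - 27x^2 + 243x - 812

Set β = α - 9 = ∛(83), so β^3 = 83. Then (α - 9)^3 - 83 = 0, i.e. α is a root of g(x) = (x - 9)^3 - 83 = x^3 - 27x^2 + 243x - 812. Since g(x) = h(x - 9) where h(x) = x^3 - 83, and h is irreducible over Q (because 83 is not a perfect cube, so h has no rational root, and a monic cubic with no rational root is irreducible), g is also irreducible (irreducibility is preserved under the substitution x → x - 9). Hence m_α(x) = x^3 - 27x^2 + 243x - 812.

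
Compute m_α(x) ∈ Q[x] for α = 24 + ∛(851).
m_α(x) = x^3 - 72x^2 + 1728x - 14675

Set β = α - 24 = ∛(851), so β^3 = 851. Then (α - 24)^3 - 851 = 0, i.e. α is a root of g(x) = (x - 24)^3 - 851 = x^3 - 72x^2 + 1728x - 14675. Since g(x) = h(x - 24) where h(x) = x^3 - 851, and h is irreducible over Q (because 851 is not a perfect cube, so h has no rational root, and a monic cubic with no rational root is irreducible), g is also irreducible (irreducibility is preserved under the substitution x → x - 24). Hence m_α(x) = x^3 - 72x^2 + 1728x - 14675.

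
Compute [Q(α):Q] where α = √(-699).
[Q(α):Q] = 2

[Q(α):Q] equals the degree of the minimal polynomial of α. Here α^2 = -699 and x^2 + 699 is irreducible (d = -699 is squarefree, ≠ 1, hence not a square), so deg(m_α) = 2. Thus [Q(α):Q] = 2.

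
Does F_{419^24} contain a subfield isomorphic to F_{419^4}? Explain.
Yes: F_{419^4} is a subfield of F_{419^24}

F_{p^m} embeds in F_{p^n} iff m | n (since F_{p^n} is the splitting field of x^(p^n) - x, and F_{p^m} ⊂ F_{p^n} forces p^n to be a power of p^m, i.e. m | n; conversely if m | n then every root of x^(p^m) - x is a root of x^(p^n) - x). Here 4 | 24 (since 24 = 6·4), so F_{419^4} is a subfield of F_{419^24}, and [F_{419^24} : F_{419^4}] = 24/4 = 6.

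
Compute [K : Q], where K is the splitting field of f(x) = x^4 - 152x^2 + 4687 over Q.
[K : Q] = 4

Solving the quadratic in x^2: x^2 = (152 ± √(152^2 - 4·4687))/2 = (152 ± √4356)/2 = (152 ± 66)/2, giving x^2 = 109 or x^2 = 43. So f(x) = (x^2 - 109)(x^2 - 43) and the roots of f are ±√109, ±√43. Hence the splitting field is K = Q(√109, √43). Since 109 and 43 are distinct squarefree integers > 1, their product 4687 is not a perfect square, so √43 ∉ Q(√109). By the tower law [K:Q] = [Q(√109,√43):Q(√109)] · [Q(√109):Q] = 2 · 2 = 4.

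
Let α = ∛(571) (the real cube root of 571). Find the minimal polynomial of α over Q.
m_α(x) = x^3 - 571

α satisfies α^3 = 571, so x^3 - 571 annihilates α. By the rational root test, a rational root p/q (in lowest terms) of x^3 - 571 would satisfy p^3 = 571 q^3, forcing q = 1 and p^3 = 571; but 571 is not a perfect cube, contradiction. A monic cubic over Q with no rational root is irreducible (any nontrivial factorization would include a linear factor). Hence x^3 - 571 is the minimal polynomial of α, and in particular [Q(α):Q] = 3.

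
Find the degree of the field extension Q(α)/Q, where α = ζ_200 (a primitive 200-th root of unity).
[Q(α):Q] = 80

The minimal polynomial of ζ_200 over Q is the 200-th cyclotomic polynomial Φ_200(x), which is irreducible over Q and has degree φ(200) = 80. Hence [Q(α):Q] = φ(200) = 80.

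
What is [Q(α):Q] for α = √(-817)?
[Q(α):Q] = 2

[Q(α):Q] equals the degree of the minimal polynomial of α. Here α^2 = -817 and x^2 + 817 is irreducible (d = -817 is squarefree, ≠ 1, hence not a square), so deg(m_α) = 2. Thus [Q(α):Q] = 2.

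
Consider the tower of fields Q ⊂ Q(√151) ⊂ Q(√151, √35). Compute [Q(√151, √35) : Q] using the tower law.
[Q(√151, √35) : Q] = 4

[Q(√151):Q] = 2 (min poly x^2 - 151, irreducible since 151 is squarefree > 1). For the top step, suppose √35 ∈ Q(√151), say √35 = c + d√151 with c, d ∈ Q. Squaring: 35 = c^2 + 151d^2 + 2cd√151. Since √151 ∉ Q this forces 2cd = 0. If d = 0 then √35 = c ∈ Q, contradicting 35 squarefree > 1. If c = 0 then 35 = 151d^2, so 151·35 = (151d)^2 is a perfect square in Q — but 151·35 = 5285 is not a perfect square (since 151 and 35 are distinct squarefree integers). Contradiction. Hence √35 ∉ Q(√151), so x^2 - 35 stays irreducible over Q(√151) and [Q(√151, √35) : Q(√151)] = 2. By the tower law, [Q(√151, √35) : Q] = 2 · 2 = 4.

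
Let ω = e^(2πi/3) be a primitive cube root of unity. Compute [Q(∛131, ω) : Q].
[Q(∛131, ω) : Q] = 6

[Q(∛131):Q] = 3 (min poly x^3 - 131, irreducible since 131 is not a perfect cube). [Q(ω):Q] = 2 (min poly x^2 + x + 1). Since Q(∛131) ⊂ R and ω ∉ R, we have ω ∉ Q(∛131), so x^2 + x + 1 remains irreducible over Q(∛131) and [Q(∛131, ω) : Q(∛131)] = 2. By the tower law, [Q(∛131, ω) : Q] = 3 · 2 = 6. (In fact Q(∛131, ω) is the splitting field of x^3 - 131 over Q.)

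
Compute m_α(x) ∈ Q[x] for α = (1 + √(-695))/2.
m_α(x) = x^2 - x + 174

From 2α - 1 = √(-695), squaring gives (2α - 1)^2 = -695, i.e. 4α^2 - 4α + 1 = -695, so α^2 - α + (1 + 695)/4 = 0. Since -695 ≡ 1 (mod 4), (1 + 695)/4 = 174 ∈ Z. The polynomial x^2 - x + 174 has discriminant 1 - 4·(174) = -695, which is not a perfect square in Q (d = -695 is squarefree and ≠ 1), so x^2 - x + 174 is irreducible over Q. It is the minimal polynomial of α.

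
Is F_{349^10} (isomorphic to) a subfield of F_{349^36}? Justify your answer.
No: F_{349^10} is not a subfield of F_{349^36}

F_{p^m} embeds in F_{p^n} iff m | n. Here 10 ∤ 36 (since 36 = 3·10 + 6 with remainder 6 ≠ 0), so F_{349^10} is not a subfield of F_{349^36}. Equivalently: if it were, the tower law would give 10 = [F_{349^10}:F_349] dividing [F_{349^36}:F_349] = 36, contradiction.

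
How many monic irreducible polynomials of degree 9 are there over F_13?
There are 1178277464 monic irreducible polynomials of degree 9 over F_13

Each element of F_{13^9} that lies in no proper subfield is a root of exactly one monic irreducible of degree 9 over F_13, and each such polynomial has 9 distinct roots in F_{13^9}. By Möbius inversion the count is N_13(9) = (1/9) Σ_{d|9} μ(9/d) · 13^d = (1/9)(μ(9)·13^1 + μ(3)·13^3 + μ(1)·13^9) = 10604497176/9 = 1178277464.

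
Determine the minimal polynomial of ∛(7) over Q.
m_α(x) = x^3 - 7

α satisfies α^3 = 7, so x^3 - 7 annihilates α. By the rational root test, a rational root p/q (in lowest terms) of x^3 - 7 would satisfy p^3 = 7 q^3, forcing q = 1 and p^3 = 7; but 7 is not a perfect cube, contradiction. A monic cubic over Q with no rational root is irreducible (any nontrivial factorization would include a linear factor). Hence x^3 - 7 is the minimal polynomial of α, and in particular [Q(α):Q] = 3.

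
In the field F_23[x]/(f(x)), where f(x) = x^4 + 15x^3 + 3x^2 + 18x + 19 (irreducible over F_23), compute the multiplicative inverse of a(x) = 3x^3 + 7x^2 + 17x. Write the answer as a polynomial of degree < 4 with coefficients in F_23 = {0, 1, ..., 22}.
a(x)^(-1) ≡ 5x^2 + 4x + 15 (mod f(x))

Since f is irreducible over F_23, F_23[x]/(f) is a field and a(x) ≠ 0 has an inverse. Apply the extended Euclidean algorithm to f(x) and a(x) in F_23[x]: f(x) = (8x + 17)·a(x) + (x^2 + 5x + 19);  a(x) = (3x + 15)·(x^2 + 5x + 19) + (14). The last nonzero remainder is the constant 14 = gcd(f, a) in F_23. Back-substituting through the division chain expresses 14 = s(x)·a(x) + t(x)·f(x) with s(x) ≡ x^2 + 10x + 3 (mod f), so (x^2 + 10x + 3)·a(x) ≡ 14 (mod f). Multiplying by 14^(-1) ≡ 5 in F_23 gives a(x)^(-1) ≡ 5·(x^2 + 10x + 3) ≡ 5x^2 + 4x + 15 (mod f). Check: (3x^3 + 7x^2 + 17x)·(5x^2 + 4x + 15) = 15x^5 + x^4 + 20x^3 + 12x^2 + 2x ≡ 1 (mod x^4 + 15x^3 + 3x^2 + 18x + 19).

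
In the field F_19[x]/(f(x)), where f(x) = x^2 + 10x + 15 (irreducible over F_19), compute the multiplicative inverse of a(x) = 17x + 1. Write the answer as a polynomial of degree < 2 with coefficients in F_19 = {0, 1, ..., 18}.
a(x)^(-1) ≡ 8x + 8 (mod f(x))

Since f is irreducible over F_19, F_19[x]/(f) is a field and a(x) ≠ 0 has an inverse. Apply the extended Euclidean algorithm to f(x) and a(x) in F_19[x]: f(x) = (9x + 9)·a(x) + (6). The last nonzero remainder is the constant 6 = gcd(f, a) in F_19. Back-substituting through the division chain expresses 6 = s(x)·a(x) + t(x)·f(x) with s(x) ≡ 10x + 10 (mod f), so (10x + 10)·a(x) ≡ 6 (mod f). Multiplying by 6^(-1) ≡ 16 in F_19 gives a(x)^(-1) ≡ 16·(10x + 10) ≡ 8x + 8 (mod f). Check: (17x + 1)·(8x + 8) = 3x^2 + 11x + 8 ≡ 1 (mod x^2 + 10x + 15).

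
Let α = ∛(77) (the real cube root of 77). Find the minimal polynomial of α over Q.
m_α(x) = x^3 - 77

α satisfies α^3 = 77, so x^3 - 77 annihilates α. By the rational root test, a rational root p/q (in lowest terms) of x^3 - 77 would satisfy p^3 = 77 q^3, forcing q = 1 and p^3 = 77; but 77 is not a perfect cube, contradiction. A monic cubic over Q with no rational root is irreducible (any nontrivial factorization would include a linear factor). Hence x^3 - 77 is the minimal polynomial of α, and in particular [Q(α):Q] = 3.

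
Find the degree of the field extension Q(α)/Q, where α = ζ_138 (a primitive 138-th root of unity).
[Q(α):Q] = 44

The minimal polynomial of ζ_138 over Q is the 138-th cyclotomic polynomial Φ_138(x), which is irreducible over Q and has degree φ(138) = 44. Hence [Q(α):Q] = φ(138) = 44.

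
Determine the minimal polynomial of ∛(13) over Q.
m_α(x) = x^3 - 13

α satisfies α^3 = 13, so x^3 - 13 annihilates α. By the rational root test, a rational root p/q (in lowest terms) of x^3 - 13 would satisfy p^3 = 13 q^3, forcing q = 1 and p^3 = 13; but 13 is not a perfect cube, contradiction. A monic cubic over Q with no rational root is irreducible (any nontrivial factorization would include a linear factor). Hence x^3 - 13 is the minimal polynomial of α, and in particular [Q(α):Q] = 3.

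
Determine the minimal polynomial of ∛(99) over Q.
m_α(x) = x^3 - 99

α satisfies α^3 = 99, so x^3 - 99 annihilates α. By the rational root test, a rational root p/q (in lowest terms) of x^3 - 99 would satisfy p^3 = 99 q^3, forcing q = 1 and p^3 = 99; but 99 is not a perfect cube, contradiction. A monic cubic over Q with no rational root is irreducible (any nontrivial factorization would include a linear factor). Hence x^3 - 99 is the minimal polynomial of α, and in particular [Q(α):Q] = 3.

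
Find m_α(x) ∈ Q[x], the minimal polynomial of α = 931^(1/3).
m_α(x) = x^3 - 931

α satisfies α^3 = 931, so x^3 - 931 annihilates α. By the rational root test, a rational root p/q (in lowest terms) of x^3 - 931 would satisfy p^3 = 931 q^3, forcing q = 1 and p^3 = 931; but 931 is not a perfect cube, contradiction. A monic cubic over Q with no rational root is irreducible (any nontrivial factorization would include a linear factor). Hence x^3 - 931 is the minimal polynomial of α, and in particular [Q(α):Q] = 3.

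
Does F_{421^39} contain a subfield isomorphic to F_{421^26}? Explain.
No: F_{421^26} is not a subfield of F_{421^39}

F_{p^m} embeds in F_{p^n} iff m | n. Here 26 ∤ 39 (since 39 = 1·26 + 13 with remainder 13 ≠ 0), so F_{421^26} is not a subfield of F_{421^39}. Equivalently: if it were, the tower law would give 26 = [F_{421^26}:F_421] dividing [F_{421^39}:F_421] = 39, contradiction.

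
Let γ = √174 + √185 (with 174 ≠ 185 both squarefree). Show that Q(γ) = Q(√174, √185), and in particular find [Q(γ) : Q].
[Q(γ) : Q] = 4 (equivalently, Q(γ) = Q(√174, √185))

Obviously Q(γ) ⊆ Q(√174, √185), and [Q(√174, √185):Q] = 4 (since 174, 185 are distinct squarefree integers > 1 with 32190 not a perfect square). To show equality we compute the minimal polynomial of γ. From γ = √174 + √185: γ^2 = 174 + 2√(32190) + 185 = 359 + 2√(32190), so γ^2 - 359 = 2√(32190); squaring, (γ^2 - 359)^2 = 4·32190, i.e. γ^4 - 718γ^2 + 128881 - 128760 = 0, i.e. γ^4 - 718γ^2 + 121 = 0. So γ is a root of x^4 - 718x^2 + 121. This polynomial is irreducible over Q: it has no rational root (each ±√174 ± √185 is irrational), and any factorization into two quadratics over Q would force √(32190) ∈ Q (pairing opposite roots) or √174, √185 ∈ Q (other pairings), all impossible. Hence [Q(γ):Q] = 4 = [Q(√174, √185):Q], so Q(γ) = Q(√174, √185).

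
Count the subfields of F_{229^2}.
F_{229^2} has 2 subfields

The subfields of F_{p^n} are exactly the fields F_{p^d} for d | n (each is the fixed field of the unique index-d subgroup of Gal(F_{p^n}/F_p) ≅ Z/nZ). The divisors of n = 2 are {1, 2}, giving 2 subfields: F_{229^1}, F_{229^2}.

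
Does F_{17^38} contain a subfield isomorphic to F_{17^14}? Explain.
No: F_{17^14} is not a subfield of F_{17^38}

F_{p^m} embeds in F_{p^n} iff m | n. Here 14 ∤ 38 (since 38 = 2·14 + 10 with remainder 10 ≠ 0), so F_{17^14} is not a subfield of F_{17^38}. Equivalently: if it were, the tower law would give 14 = [F_{17^14}:F_17] dividing [F_{17^38}:F_17] = 38, contradiction.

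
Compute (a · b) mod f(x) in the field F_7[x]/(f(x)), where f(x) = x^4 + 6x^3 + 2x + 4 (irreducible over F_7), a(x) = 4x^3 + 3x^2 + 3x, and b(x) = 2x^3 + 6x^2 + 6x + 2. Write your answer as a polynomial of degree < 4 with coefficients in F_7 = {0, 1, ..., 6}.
a · b ≡ 2x^3 + 4x + 6 (mod f(x))

Multiply in F_7[x]: a(x)·b(x) = (4x^3 + 3x^2 + 3x)·(2x^3 + 6x^2 + 6x + 2) = x^6 + 2x^5 + 6x^4 + 2x^3 + 3x^2 + 6x. This has degree ≥ 4, so divide by f(x) over F_7: x^6 + 2x^5 + 6x^4 + 2x^3 + 3x^2 + 6x = (x^2 + 3x + 2)·(x^4 + 6x^3 + 2x + 4) + (2x^3 + 4x + 6). Hence a·b ≡ 2x^3 + 4x + 6 (mod f). (F_7[x]/(f) is a field with 7^4 = 2401 elements since f is irreducible of degree 4.)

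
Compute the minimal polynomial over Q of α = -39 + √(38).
m_α(x) = x^2 + 78x + 1483

From α + 39 = √(38), squaring gives (α + 39)^2 = 38, i.e. α^2 + 78α + 1521 = 38, so α^2 + 78α + 1483 = 0. The discriminant of x^2 + 78x + 1483 is (78)^2 - 4·(1483) = 6084 - 5932 = 152, and 4·(38) is not a perfect square in Q since 38 is squarefree and ≠ 1. Hence x^2 + 78x + 1483 is irreducible over Q and is the minimal polynomial of α.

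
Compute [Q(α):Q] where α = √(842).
[Q(α):Q] = 2

[Q(α):Q] equals the degree of the minimal polynomial of α. Here α^2 = 842 and x^2 - 842 is irreducible (d = 842 is squarefree, ≠ 1, hence not a square), so deg(m_α) = 2. Thus [Q(α):Q] = 2.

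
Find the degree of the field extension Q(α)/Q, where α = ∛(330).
[Q(α):Q] = 3

The minimal polynomial of α is x^3 - 330, irreducible over Q since 330 is not a perfect cube (so x^3 - 330 has no rational root). Hence [Q(α):Q] = deg(m_α) = 3.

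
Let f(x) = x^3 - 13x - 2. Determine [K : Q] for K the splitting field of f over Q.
[K : Q] = 6

By the rational root test, any rational root of the monic integer polynomial f(x) = x^3 - 13x - 2 must be an integer dividing the constant term -2, i.e. one of ±{1, 2}. Evaluating: f(1) = -14, f(-1) = 10, f(2) = -20, f(-2) = 16; none is 0, so f has no rational root and is therefore irreducible over Q (a cubic with no linear factor over a field is irreducible). For an irreducible cubic, the Galois group is A_3 or S_3 according as the discriminant disc(f) = -4a^3 - 27b^2 = -4·(-13)^3 - 27·(-2)^2 = 8680 is or is not a square in Q. Here disc(f) = 8680 is not a perfect square in Q, so the Galois group of f over Q is not contained in A_3 and must be all of S_3. The splitting field has degree |S_3| = 6 over Q, so [K : Q] = 6.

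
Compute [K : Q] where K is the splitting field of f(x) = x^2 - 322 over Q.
[K : Q] = 2

f(x) = x^2 - 322 factors as (x - √322)(x + √322). The splitting field is K = Q(√322). Since 322 is squarefree and > 1, it is not a perfect square, so x^2 - 322 is irreducible over Q and [Q(√322) : Q] = 2. Hence [K : Q] = 2.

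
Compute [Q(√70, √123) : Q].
[Q(√70, √123) : Q] = 4

[Q(√70):Q] = 2 (min poly x^2 - 70, irreducible since 70 is squarefree > 1). For the top step, suppose √123 ∈ Q(√70), say √123 = c + d√70 with c, d ∈ Q. Squaring: 123 = c^2 + 70d^2 + 2cd√70. Since √70 ∉ Q this forces 2cd = 0. If d = 0 then √123 = c ∈ Q, contradicting 123 squarefree > 1. If c = 0 then 123 = 70d^2, so 70·123 = (70d)^2 is a perfect square in Q — but 70·123 = 8610 is not a perfect square (since 70 and 123 are distinct squarefree integers). Contradiction. Hence √123 ∉ Q(√70), so x^2 - 123 stays irreducible over Q(√70) and [Q(√70, √123) : Q(√70)] = 2. By the tower law, [Q(√70, √123) : Q] = 2 · 2 = 4.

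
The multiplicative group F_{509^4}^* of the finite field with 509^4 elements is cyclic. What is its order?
|F_{509^4}^*| = 67122964560

F_{509^4} has 509^4 = 67122964561 elements; its multiplicative group consists of all nonzero elements, so |F_{509^4}^*| = 67122964561 - 1 = 67122964560. (It is cyclic since any finite subgroup of the multiplicative group of a field is cyclic.)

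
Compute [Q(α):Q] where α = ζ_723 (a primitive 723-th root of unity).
[Q(α):Q] = 480

The minimal polynomial of ζ_723 over Q is the 723-th cyclotomic polynomial Φ_723(x), which is irreducible over Q and has degree φ(723) = 480. Hence [Q(α):Q] = φ(723) = 480.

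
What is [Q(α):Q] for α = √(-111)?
[Q(α):Q] = 2

[Q(α):Q] equals the degree of the minimal polynomial of α. Here α^2 = -111 and x^2 + 111 is irreducible (d = -111 is squarefree, ≠ 1, hence not a square), so deg(m_α) = 2. Thus [Q(α):Q] = 2.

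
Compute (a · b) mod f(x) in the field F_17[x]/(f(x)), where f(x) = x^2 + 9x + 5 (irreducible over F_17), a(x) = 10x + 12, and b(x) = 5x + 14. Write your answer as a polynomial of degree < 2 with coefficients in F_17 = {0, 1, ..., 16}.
a · b ≡ 5x + 3 (mod f(x))

Multiply in F_17[x]: a(x)·b(x) = (10x + 12)·(5x + 14) = 16x^2 + 13x + 15. This has degree ≥ 2, so divide by f(x) over F_17: 16x^2 + 13x + 15 = (16)·(x^2 + 9x + 5) + (5x + 3). Hence a·b ≡ 5x + 3 (mod f). (F_17[x]/(f) is a field with 17^2 = 289 elements since f is irreducible of degree 2.)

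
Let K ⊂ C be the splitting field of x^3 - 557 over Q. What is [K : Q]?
[K : Q] = 6

The roots of x^3 - 557 are ∛557, ω∛557, ω^2∛557 where ω = e^(2πi/3) is a primitive cube root of unity, so K = Q(∛557, ω). Now [Q(∛557):Q] = 3 (since 557 is not a perfect cube, x^3 - 557 is irreducible) and [Q(ω):Q] = 2. Both 2 and 3 divide [K:Q], and [K:Q] ≤ 3·2 = 6, so [K:Q] = 6. (Equivalently: Q(∛557) ⊂ R but ω ∉ R, so [K : Q(∛557)] = 2.)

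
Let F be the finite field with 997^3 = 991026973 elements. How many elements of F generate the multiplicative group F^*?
There are φ(991026972) = 291185280 primitive elements

F_q^* is cyclic of order q - 1 = 991026972. A cyclic group of order m has exactly φ(m) generators. Here m = 991026972 = 2^2 · 3^2 · 13 · 31 · 83 · 823, so the number of primitive elements is φ(991026972) = 291185280.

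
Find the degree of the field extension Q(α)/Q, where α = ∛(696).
[Q(α):Q] = 3

The minimal polynomial of α is x^3 - 696, irreducible over Q since 696 is not a perfect cube (so x^3 - 696 has no rational root). Hence [Q(α):Q] = deg(m_α) = 3.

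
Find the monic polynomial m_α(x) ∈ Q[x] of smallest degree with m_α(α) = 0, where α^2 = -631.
m_α(x) = x^2 + 631

α satisfies α^2 + 631 = 0, so x^2 + 631 annihilates α. Since d = -631 is squarefree and ≠ 1, it is not a perfect square in Q, so x^2 + 631 has no rational root and is therefore irreducible over Q (a degree-2 polynomial over a field is irreducible iff it has no root). Hence m_α(x) = x^2 + 631.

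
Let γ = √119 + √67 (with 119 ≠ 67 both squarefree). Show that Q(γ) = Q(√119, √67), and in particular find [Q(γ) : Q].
[Q(γ) : Q] = 4 (equivalently, Q(γ) = Q(√119, √67))

Obviously Q(γ) ⊆ Q(√119, √67), and [Q(√119, √67):Q] = 4 (since 119, 67 are distinct squarefree integers > 1 with 7973 not a perfect square). To show equality we compute the minimal polynomial of γ. From γ = √119 + √67: γ^2 = 119 + 2√(7973) + 67 = 186 + 2√(7973), so γ^2 - 186 = 2√(7973); squaring, (γ^2 - 186)^2 = 4·7973, i.e. γ^4 - 372γ^2 + 34596 - 31892 = 0, i.e. γ^4 - 372γ^2 + 2704 = 0. So γ is a root of x^4 - 372x^2 + 2704. This polynomial is irreducible over Q: it has no rational root (each ±√119 ± √67 is irrational), and any factorization into two quadratics over Q would force √(7973) ∈ Q (pairing opposite roots) or √119, √67 ∈ Q (other pairings), all impossible. Hence [Q(γ):Q] = 4 = [Q(√119, √67):Q], so Q(γ) = Q(√119, √67).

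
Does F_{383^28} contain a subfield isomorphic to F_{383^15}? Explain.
No: F_{383^15} is not a subfield of F_{383^28}

F_{p^m} embeds in F_{p^n} iff m | n. Here 15 ∤ 28 (since 28 = 1·15 + 13 with remainder 13 ≠ 0), so F_{383^15} is not a subfield of F_{383^28}. Equivalently: if it were, the tower law would give 15 = [F_{383^15}:F_383] dividing [F_{383^28}:F_383] = 28, contradiction.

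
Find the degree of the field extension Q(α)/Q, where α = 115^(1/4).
[Q(α):Q] = 4

α is a root of x^4 - 115. By Eisenstein's criterion at the prime p = 5 (which divides the constant term 115 but p^2 = 25 does not, since 115 is squarefree), x^4 - 115 is irreducible over Q. Hence [Q(α):Q] = 4.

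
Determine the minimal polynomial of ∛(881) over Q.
m_α(x) = x^3 - 881

α satisfies α^3 = 881, so x^3 - 881 annihilates α. By the rational root test, a rational root p/q (in lowest terms) of x^3 - 881 would satisfy p^3 = 881 q^3, forcing q = 1 and p^3 = 881; but 881 is not a perfect cube, contradiction. A monic cubic over Q with no rational root is irreducible (any nontrivial factorization would include a linear factor). Hence x^3 - 881 is the minimal polynomial of α, and in particular [Q(α):Q] = 3.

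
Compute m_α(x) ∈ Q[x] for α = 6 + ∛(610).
m_α(x) = x^3 - 18x^2 + 108x - 826

Set β = α - 6 = ∛(610), so β^3 = 610. Then (α - 6)^3 - 610 = 0, i.e. α is a root of g(x) = (x - 6)^3 - 610 = x^3 - 18x^2 + 108x - 826. Since g(x) = h(x - 6) where h(x) = x^3 - 610, and h is irreducible over Q (because 610 is not a perfect cube, so h has no rational root, and a monic cubic with no rational root is irreducible), g is also irreducible (irreducibility is preserved under the substitution x → x - 6). Hence m_α(x) = x^3 - 18x^2 + 108x - 826.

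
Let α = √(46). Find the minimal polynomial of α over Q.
m_α(x) = x^2 - 46

α satisfies α^2 - 46 = 0, so x^2 - 46 annihilates α. Since d = 46 is squarefree and ≠ 1, it is not a perfect square in Q, so x^2 - 46 has no rational root and is therefore irreducible over Q (a degree-2 polynomial over a field is irreducible iff it has no root). Hence m_α(x) = x^2 - 46.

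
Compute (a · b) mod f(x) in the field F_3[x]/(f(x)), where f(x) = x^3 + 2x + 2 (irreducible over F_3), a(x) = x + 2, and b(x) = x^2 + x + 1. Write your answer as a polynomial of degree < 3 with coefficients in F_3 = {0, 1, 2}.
a · b ≡ x (mod f(x))

Multiply in F_3[x]: a(x)·b(x) = (x + 2)·(x^2 + x + 1) = x^3 + 2. This has degree ≥ 3, so divide by f(x) over F_3: x^3 + 2 = (1)·(x^3 + 2x + 2) + (x). Hence a·b ≡ x (mod f). (F_3[x]/(f) is a field with 3^3 = 27 elements since f is irreducible of degree 3.)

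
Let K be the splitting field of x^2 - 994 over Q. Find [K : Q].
[K : Q] = 2

f(x) = x^2 - 994 factors as (x - √994)(x + √994). The splitting field is K = Q(√994). Since 994 is squarefree and > 1, it is not a perfect square, so x^2 - 994 is irreducible over Q and [Q(√994) : Q] = 2. Hence [K : Q] = 2.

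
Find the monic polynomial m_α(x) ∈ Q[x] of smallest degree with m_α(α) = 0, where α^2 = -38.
m_α(x) = x^2 + 38

α satisfies α^2 + 38 = 0, so x^2 + 38 annihilates α. Since d = -38 is squarefree and ≠ 1, it is not a perfect square in Q, so x^2 + 38 has no rational root and is therefore irreducible over Q (a degree-2 polynomial over a field is irreducible iff it has no root). Hence m_α(x) = x^2 + 38.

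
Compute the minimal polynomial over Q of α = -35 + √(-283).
m_α(x) = x^2 + 70x + 1508

From α + 35 = √(-283), squaring gives (α + 35)^2 = -283, i.e. α^2 + 70α + 1225 = -283, so α^2 + 70α + 1508 = 0. The discriminant of x^2 + 70x + 1508 is (70)^2 - 4·(1508) = 4900 - 6032 = -1132, and 4·(-283) is not a perfect square in Q since -283 is squarefree and ≠ 1. Hence x^2 + 70x + 1508 is irreducible over Q and is the minimal polynomial of α.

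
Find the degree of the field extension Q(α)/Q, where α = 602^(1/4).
[Q(α):Q] = 4

α is a root of x^4 - 602. By Eisenstein's criterion at the prime p = 2 (which divides the constant term 602 but p^2 = 4 does not, since 602 is squarefree), x^4 - 602 is irreducible over Q. Hence [Q(α):Q] = 4.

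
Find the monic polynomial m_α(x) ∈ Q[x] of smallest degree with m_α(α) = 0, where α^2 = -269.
m_α(x) = x^2 + 269

α satisfies α^2 + 269 = 0, so x^2 + 269 annihilates α. Since d = -269 is squarefree and ≠ 1, it is not a perfect square in Q, so x^2 + 269 has no rational root and is therefore irreducible over Q (a degree-2 polynomial over a field is irreducible iff it has no root). Hence m_α(x) = x^2 + 269.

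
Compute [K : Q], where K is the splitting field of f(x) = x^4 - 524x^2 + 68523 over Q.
[K : Q] = 4

Solving the quadratic in x^2: x^2 = (524 ± √(524^2 - 4·68523))/2 = (524 ± √484)/2 = (524 ± 22)/2, giving x^2 = 251 or x^2 = 273. So f(x) = (x^2 - 251)(x^2 - 273) and the roots of f are ±√251, ±√273. Hence the splitting field is K = Q(√251, √273). Since 251 and 273 are distinct squarefree integers > 1, their product 68523 is not a perfect square, so √273 ∉ Q(√251). By the tower law [K:Q] = [Q(√251,√273):Q(√251)] · [Q(√251):Q] = 2 · 2 = 4.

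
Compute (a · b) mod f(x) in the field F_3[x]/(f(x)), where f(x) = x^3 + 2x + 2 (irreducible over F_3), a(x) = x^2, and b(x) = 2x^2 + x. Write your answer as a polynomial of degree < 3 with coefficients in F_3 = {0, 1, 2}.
a · b ≡ 2x^2 + 1 (mod f(x))

Multiply in F_3[x]: a(x)·b(x) = (x^2)·(2x^2 + x) = 2x^4 + x^3. This has degree ≥ 3, so divide by f(x) over F_3: 2x^4 + x^3 = (2x + 1)·(x^3 + 2x + 2) + (2x^2 + 1). Hence a·b ≡ 2x^2 + 1 (mod f). (F_3[x]/(f) is a field with 3^3 = 27 elements since f is irreducible of degree 3.)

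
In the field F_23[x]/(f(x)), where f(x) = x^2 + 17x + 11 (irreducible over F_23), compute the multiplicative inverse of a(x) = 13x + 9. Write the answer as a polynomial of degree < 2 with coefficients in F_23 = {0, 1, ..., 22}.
a(x)^(-1) ≡ 12x + 17 (mod f(x))

Since f is irreducible over F_23, F_23[x]/(f) is a field and a(x) ≠ 0 has an inverse. Apply the extended Euclidean algorithm to f(x) and a(x) in F_23[x]: f(x) = (16x + 15)·a(x) + (14). The last nonzero remainder is the constant 14 = gcd(f, a) in F_23. Back-substituting through the division chain expresses 14 = s(x)·a(x) + t(x)·f(x) with s(x) ≡ 7x + 8 (mod f), so (7x + 8)·a(x) ≡ 14 (mod f). Multiplying by 14^(-1) ≡ 5 in F_23 gives a(x)^(-1) ≡ 5·(7x + 8) ≡ 12x + 17 (mod f). Check: (13x + 9)·(12x + 17) = 18x^2 + 7x + 15 ≡ 1 (mod x^2 + 17x + 11).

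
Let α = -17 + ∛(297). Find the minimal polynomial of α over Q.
m_α(x) = x^3 + 51x^2 + 867x + 4616

Set β = α + 17 = ∛(297), so β^3 = 297. Then (α + 17)^3 - 297 = 0, i.e. α is a root of g(x) = (x + 17)^3 - 297 = x^3 + 51x^2 + 867x + 4616. Since g(x) = h(x + 17) where h(x) = x^3 - 297, and h is irreducible over Q (because 297 is not a perfect cube, so h has no rational root, and a monic cubic with no rational root is irreducible), g is also irreducible (irreducibility is preserved under the substitution x → x + 17). Hence m_α(x) = x^3 + 51x^2 + 867x + 4616.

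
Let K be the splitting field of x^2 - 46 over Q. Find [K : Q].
[K : Q] = 2

f(x) = x^2 - 46 factors as (x - √46)(x + √46). The splitting field is K = Q(√46). Since 46 is squarefree and > 1, it is not a perfect square, so x^2 - 46 is irreducible over Q and [Q(√46) : Q] = 2. Hence [K : Q] = 2.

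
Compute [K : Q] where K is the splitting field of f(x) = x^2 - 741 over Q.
[K : Q] = 2

f(x) = x^2 - 741 factors as (x - √741)(x + √741). The splitting field is K = Q(√741). Since 741 is squarefree and > 1, it is not a perfect square, so x^2 - 741 is irreducible over Q and [Q(√741) : Q] = 2. Hence [K : Q] = 2.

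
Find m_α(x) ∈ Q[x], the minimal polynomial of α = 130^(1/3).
m_α(x) = x^3 - 130

α satisfies α^3 = 130, so x^3 - 130 annihilates α. By the rational root test, a rational root p/q (in lowest terms) of x^3 - 130 would satisfy p^3 = 130 q^3, forcing q = 1 and p^3 = 130; but 130 is not a perfect cube, contradiction. A monic cubic over Q with no rational root is irreducible (any nontrivial factorization would include a linear factor). Hence x^3 - 130 is the minimal polynomial of α, and in particular [Q(α):Q] = 3.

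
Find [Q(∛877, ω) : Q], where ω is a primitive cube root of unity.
[Q(∛877, ω) : Q] = 6

[Q(∛877):Q] = 3 (min poly x^3 - 877, irreducible since 877 is not a perfect cube). [Q(ω):Q] = 2 (min poly x^2 + x + 1). Since Q(∛877) ⊂ R and ω ∉ R, we have ω ∉ Q(∛877), so x^2 + x + 1 remains irreducible over Q(∛877) and [Q(∛877, ω) : Q(∛877)] = 2. By the tower law, [Q(∛877, ω) : Q] = 3 · 2 = 6. (In fact Q(∛877, ω) is the splitting field of x^3 - 877 over Q.)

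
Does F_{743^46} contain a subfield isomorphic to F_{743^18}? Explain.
No: F_{743^18} is not a subfield of F_{743^46}

F_{p^m} embeds in F_{p^n} iff m | n. Here 18 ∤ 46 (since 46 = 2·18 + 10 with remainder 10 ≠ 0), so F_{743^18} is not a subfield of F_{743^46}. Equivalently: if it were, the tower law would give 18 = [F_{743^18}:F_743] dividing [F_{743^46}:F_743] = 46, contradiction.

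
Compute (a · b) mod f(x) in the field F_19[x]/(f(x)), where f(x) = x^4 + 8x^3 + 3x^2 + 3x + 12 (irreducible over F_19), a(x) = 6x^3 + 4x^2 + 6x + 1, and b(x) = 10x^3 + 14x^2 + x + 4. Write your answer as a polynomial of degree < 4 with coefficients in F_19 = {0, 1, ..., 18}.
a · b ≡ 8x^3 + 13x^2 + 12x + 2 (mod f(x))

Multiply in F_19[x]: a(x)·b(x) = (6x^3 + 4x^2 + 6x + 1)·(10x^3 + 14x^2 + x + 4) = 3x^6 + 10x^5 + 8x^4 + 8x^3 + 17x^2 + 6x + 4. This has degree ≥ 4, so divide by f(x) over F_19: 3x^6 + 10x^5 + 8x^4 + 8x^3 + 17x^2 + 6x + 4 = (3x^2 + 5x + 16)·(x^4 + 8x^3 + 3x^2 + 3x + 12) + (8x^3 + 13x^2 + 12x + 2). Hence a·b ≡ 8x^3 + 13x^2 + 12x + 2 (mod f). (F_19[x]/(f) is a field with 19^4 = 130321 elements since f is irreducible of degree 4.)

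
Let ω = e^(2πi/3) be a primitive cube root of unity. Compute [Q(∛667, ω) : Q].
[Q(∛667, ω) : Q] = 6

[Q(∛667):Q] = 3 (min poly x^3 - 667, irreducible since 667 is not a perfect cube). [Q(ω):Q] = 2 (min poly x^2 + x + 1). Since Q(∛667) ⊂ R and ω ∉ R, we have ω ∉ Q(∛667), so x^2 + x + 1 remains irreducible over Q(∛667) and [Q(∛667, ω) : Q(∛667)] = 2. By the tower law, [Q(∛667, ω) : Q] = 3 · 2 = 6. (In fact Q(∛667, ω) is the splitting field of x^3 - 667 over Q.)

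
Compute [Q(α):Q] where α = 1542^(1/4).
[Q(α):Q] = 4

α is a root of x^4 - 1542. By Eisenstein's criterion at the prime p = 2 (which divides the constant term 1542 but p^2 = 4 does not, since 1542 is squarefree), x^4 - 1542 is irreducible over Q. Hence [Q(α):Q] = 4.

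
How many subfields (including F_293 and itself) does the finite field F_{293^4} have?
F_{293^4} has 3 subfields

The subfields of F_{p^n} are exactly the fields F_{p^d} for d | n (each is the fixed field of the unique index-d subgroup of Gal(F_{p^n}/F_p) ≅ Z/nZ). The divisors of n = 4 are {1, 2, 4}, giving 3 subfields: F_{293^1}, F_{293^2}, F_{293^4}.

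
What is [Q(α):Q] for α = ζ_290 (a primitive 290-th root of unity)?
[Q(α):Q] = 112

The minimal polynomial of ζ_290 over Q is the 290-th cyclotomic polynomial Φ_290(x), which is irreducible over Q and has degree φ(290) = 112. Hence [Q(α):Q] = φ(290) = 112.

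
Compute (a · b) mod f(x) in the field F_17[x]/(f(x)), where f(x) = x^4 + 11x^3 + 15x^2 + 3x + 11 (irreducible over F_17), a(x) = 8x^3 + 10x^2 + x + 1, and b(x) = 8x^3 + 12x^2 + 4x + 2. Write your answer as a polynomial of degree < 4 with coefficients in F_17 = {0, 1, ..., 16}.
a · b ≡ 10x^3 + x^2 + 4x + 11 (mod f(x))

Multiply in F_17[x]: a(x)·b(x) = (8x^3 + 10x^2 + x + 1)·(8x^3 + 12x^2 + 4x + 2) = 13x^6 + 6x^5 + 7x^4 + 8x^3 + 2x^2 + 6x + 2. This has degree ≥ 4, so divide by f(x) over F_17: 13x^6 + 6x^5 + 7x^4 + 8x^3 + 2x^2 + 6x + 2 = (13x^2 + 16x + 10)·(x^4 + 11x^3 + 15x^2 + 3x + 11) + (10x^3 + x^2 + 4x + 11). Hence a·b ≡ 10x^3 + x^2 + 4x + 11 (mod f). (F_17[x]/(f) is a field with 17^4 = 83521 elements since f is irreducible of degree 4.)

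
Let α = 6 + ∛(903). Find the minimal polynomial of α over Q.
m_α(x) = x^3 - 18x^2 + 108x - 1119

Set β = α - 6 = ∛(903), so β^3 = 903. Then (α - 6)^3 - 903 = 0, i.e. α is a root of g(x) = (x - 6)^3 - 903 = x^3 - 18x^2 + 108x - 1119. Since g(x) = h(x - 6) where h(x) = x^3 - 903, and h is irreducible over Q (because 903 is not a perfect cube, so h has no rational root, and a monic cubic with no rational root is irreducible), g is also irreducible (irreducibility is preserved under the substitution x → x - 6). Hence m_α(x) = x^3 - 18x^2 + 108x - 1119.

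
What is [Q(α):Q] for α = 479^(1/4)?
[Q(α):Q] = 4

α is a root of x^4 - 479. By Eisenstein's criterion at the prime p = 479 (which divides the constant term 479 but p^2 = 229441 does not, since 479 is squarefree), x^4 - 479 is irreducible over Q. Hence [Q(α):Q] = 4.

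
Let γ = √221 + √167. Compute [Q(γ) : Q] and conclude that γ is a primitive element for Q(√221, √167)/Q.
[Q(γ) : Q] = 4 (equivalently, Q(γ) = Q(√221, √167))

Obviously Q(γ) ⊆ Q(√221, √167), and [Q(√221, √167):Q] = 4 (since 221, 167 are distinct squarefree integers > 1 with 36907 not a perfect square). To show equality we compute the minimal polynomial of γ. From γ = √221 + √167: γ^2 = 221 + 2√(36907) + 167 = 388 + 2√(36907), so γ^2 - 388 = 2√(36907); squaring, (γ^2 - 388)^2 = 4·36907, i.e. γ^4 - 776γ^2 + 150544 - 147628 = 0, i.e. γ^4 - 776γ^2 + 2916 = 0. So γ is a root of x^4 - 776x^2 + 2916. This polynomial is irreducible over Q: it has no rational root (each ±√221 ± √167 is irrational), and any factorization into two quadratics over Q would force √(36907) ∈ Q (pairing opposite roots) or √221, √167 ∈ Q (other pairings), all impossible. Hence [Q(γ):Q] = 4 = [Q(√221, √167):Q], so Q(γ) = Q(√221, √167).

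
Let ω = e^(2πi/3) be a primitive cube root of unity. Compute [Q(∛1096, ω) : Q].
[Q(∛1096, ω) : Q] = 6

[Q(∛1096):Q] = 3 (min poly x^3 - 1096, irreducible since 1096 is not a perfect cube). [Q(ω):Q] = 2 (min poly x^2 + x + 1). Since Q(∛1096) ⊂ R and ω ∉ R, we have ω ∉ Q(∛1096), so x^2 + x + 1 remains irreducible over Q(∛1096) and [Q(∛1096, ω) : Q(∛1096)] = 2. By the tower law, [Q(∛1096, ω) : Q] = 3 · 2 = 6. (In fact Q(∛1096, ω) is the splitting field of x^3 - 1096 over Q.)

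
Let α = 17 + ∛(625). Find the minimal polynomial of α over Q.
m_α(x) = x^3 - 51x^2 + 867x - 5538

Set β = α - 17 = ∛(625), so β^3 = 625. Then (α - 17)^3 - 625 = 0, i.e. α is a root of g(x) = (x - 17)^3 - 625 = x^3 - 51x^2 + 867x - 5538. Since g(x) = h(x - 17) where h(x) = x^3 - 625, and h is irreducible over Q (because 625 is not a perfect cube, so h has no rational root, and a monic cubic with no rational root is irreducible), g is also irreducible (irreducibility is preserved under the substitution x → x - 17). Hence m_α(x) = x^3 - 51x^2 + 867x - 5538.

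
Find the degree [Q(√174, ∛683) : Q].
[Q(√174, ∛683) : Q] = 6

Let L = Q(√174, ∛683). Since Q(√174) ⊂ L and [Q(√174):Q] = 2, the tower law gives 2 | [L:Q]. Likewise Q(∛683) ⊂ L with [Q(∛683):Q] = 3 (because 683 is not a perfect cube), so 3 | [L:Q]. As gcd(2,3) = 1, [L:Q] is divisible by 6. Conversely L is generated over Q by √174 and ∛683, so [L:Q] ≤ 2·3 = 6. Therefore [Q(√174, ∛683) : Q] = 6.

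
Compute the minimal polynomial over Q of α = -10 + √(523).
m_α(x) = x^2 + 20x - 423

From α + 10 = √(523), squaring gives (α + 10)^2 = 523, i.e. α^2 + 20α + 100 = 523, so α^2 + 20α - 423 = 0. The discriminant of x^2 + 20x - 423 is (20)^2 - 4·(-423) = 400 + 1692 = 2092, and 4·(523) is not a perfect square in Q since 523 is squarefree and ≠ 1. Hence x^2 + 20x - 423 is irreducible over Q and is the minimal polynomial of α.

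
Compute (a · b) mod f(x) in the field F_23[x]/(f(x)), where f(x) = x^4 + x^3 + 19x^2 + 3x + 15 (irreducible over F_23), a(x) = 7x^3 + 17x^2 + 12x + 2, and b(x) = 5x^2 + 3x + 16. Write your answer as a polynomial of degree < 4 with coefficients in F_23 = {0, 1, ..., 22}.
a · b ≡ 16x^3 + 14x^2 + 12x + 2 (mod f(x))

Multiply in F_23[x]: a(x)·b(x) = (7x^3 + 17x^2 + 12x + 2)·(5x^2 + 3x + 16) = 12x^5 + 14x^4 + 16x^3 + 19x^2 + 14x + 9. This has degree ≥ 4, so divide by f(x) over F_23: 12x^5 + 14x^4 + 16x^3 + 19x^2 + 14x + 9 = (12x + 2)·(x^4 + x^3 + 19x^2 + 3x + 15) + (16x^3 + 14x^2 + 12x + 2). Hence a·b ≡ 16x^3 + 14x^2 + 12x + 2 (mod f). (F_23[x]/(f) is a field with 23^4 = 279841 elements since f is irreducible of degree 4.)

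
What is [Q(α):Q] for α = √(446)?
[Q(α):Q] = 2

[Q(α):Q] equals the degree of the minimal polynomial of α. Here α^2 = 446 and x^2 - 446 is irreducible (d = 446 is squarefree, ≠ 1, hence not a square), so deg(m_α) = 2. Thus [Q(α):Q] = 2.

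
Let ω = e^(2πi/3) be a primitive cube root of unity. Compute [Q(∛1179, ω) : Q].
[Q(∛1179, ω) : Q] = 6

[Q(∛1179):Q] = 3 (min poly x^3 - 1179, irreducible since 1179 is not a perfect cube). [Q(ω):Q] = 2 (min poly x^2 + x + 1). Since Q(∛1179) ⊂ R and ω ∉ R, we have ω ∉ Q(∛1179), so x^2 + x + 1 remains irreducible over Q(∛1179) and [Q(∛1179, ω) : Q(∛1179)] = 2. By the tower law, [Q(∛1179, ω) : Q] = 3 · 2 = 6. (In fact Q(∛1179, ω) is the splitting field of x^3 - 1179 over Q.)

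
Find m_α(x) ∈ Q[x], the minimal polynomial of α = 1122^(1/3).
m_α(x) = x^3 - 1122

α satisfies α^3 = 1122, so x^3 - 1122 annihilates α. By the rational root test, a rational root p/q (in lowest terms) of x^3 - 1122 would satisfy p^3 = 1122 q^3, forcing q = 1 and p^3 = 1122; but 1122 is not a perfect cube, contradiction. A monic cubic over Q with no rational root is irreducible (any nontrivial factorization would include a linear factor). Hence x^3 - 1122 is the minimal polynomial of α, and in particular [Q(α):Q] = 3.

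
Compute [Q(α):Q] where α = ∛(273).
[Q(α):Q] = 3

The minimal polynomial of α is x^3 - 273, irreducible over Q since 273 is not a perfect cube (so x^3 - 273 has no rational root). Hence [Q(α):Q] = deg(m_α) = 3.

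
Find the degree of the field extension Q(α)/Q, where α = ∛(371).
[Q(α):Q] = 3

The minimal polynomial of α is x^3 - 371, irreducible over Q since 371 is not a perfect cube (so x^3 - 371 has no rational root). Hence [Q(α):Q] = deg(m_α) = 3.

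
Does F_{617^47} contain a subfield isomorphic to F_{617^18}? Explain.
No: F_{617^18} is not a subfield of F_{617^47}

F_{p^m} embeds in F_{p^n} iff m | n. Here 18 ∤ 47 (since 47 = 2·18 + 11 with remainder 11 ≠ 0), so F_{617^18} is not a subfield of F_{617^47}. Equivalently: if it were, the tower law would give 18 = [F_{617^18}:F_617] dividing [F_{617^47}:F_617] = 47, contradiction.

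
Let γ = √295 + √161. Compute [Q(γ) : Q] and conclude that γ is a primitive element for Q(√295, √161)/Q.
[Q(γ) : Q] = 4 (equivalently, Q(γ) = Q(√295, √161))

Obviously Q(γ) ⊆ Q(√295, √161), and [Q(√295, √161):Q] = 4 (since 295, 161 are distinct squarefree integers > 1 with 47495 not a perfect square). To show equality we compute the minimal polynomial of γ. From γ = √295 + √161: γ^2 = 295 + 2√(47495) + 161 = 456 + 2√(47495), so γ^2 - 456 = 2√(47495); squaring, (γ^2 - 456)^2 = 4·47495, i.e. γ^4 - 912γ^2 + 207936 - 189980 = 0, i.e. γ^4 - 912γ^2 + 17956 = 0. So γ is a root of x^4 - 912x^2 + 17956. This polynomial is irreducible over Q: it has no rational root (each ±√295 ± √161 is irrational), and any factorization into two quadratics over Q would force √(47495) ∈ Q (pairing opposite roots) or √295, √161 ∈ Q (other pairings), all impossible. Hence [Q(γ):Q] = 4 = [Q(√295, √161):Q], so Q(γ) = Q(√295, √161).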